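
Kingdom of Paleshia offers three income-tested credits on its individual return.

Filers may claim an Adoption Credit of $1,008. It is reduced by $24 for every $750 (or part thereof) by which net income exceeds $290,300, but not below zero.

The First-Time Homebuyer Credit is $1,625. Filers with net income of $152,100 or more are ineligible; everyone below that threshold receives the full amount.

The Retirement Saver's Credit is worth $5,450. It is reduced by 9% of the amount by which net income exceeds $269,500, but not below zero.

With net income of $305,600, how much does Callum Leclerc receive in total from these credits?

Adoption Credit: income exceeds $290,300 by $15,300, which is 21 full-or-partial $750 increments; reduction = 21 × $24 = $504, leaving $504.
First-Time Homebuyer Credit: $305,600 meets or exceeds the $152,100 cutoff, so the credit is $0.
Retirement Saver's Credit: 9% of the $36,100 excess over $269,500 is $3,249; credit = $5,450 − $3,249 = $2,201.
Total: $504 + $0 + $2,201 = $2,705.

$2,705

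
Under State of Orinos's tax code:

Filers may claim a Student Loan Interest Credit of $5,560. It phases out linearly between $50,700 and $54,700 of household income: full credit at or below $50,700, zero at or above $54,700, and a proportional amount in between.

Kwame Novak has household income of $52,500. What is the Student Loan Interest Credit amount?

Student Loan Interest Credit: $52,500 is $1,800 into a $4,000 phase-out range, leaving 2,200/4,000 of the credit: $5,560 × 2,200/4,000 = $3,058.

$3,058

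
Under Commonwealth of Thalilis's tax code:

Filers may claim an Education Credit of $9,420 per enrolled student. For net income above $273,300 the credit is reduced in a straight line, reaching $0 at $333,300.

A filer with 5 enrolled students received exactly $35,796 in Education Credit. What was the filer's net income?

$287,700

Full credit = 5 × $9,420 = $47,100.
$35,796 is 35,796/47,100 of the full $47,100, so 11,304/47,100 of the $60,000 range has been used: income = $273,300 + $60,000 × 11,304/47,100 = $287,700.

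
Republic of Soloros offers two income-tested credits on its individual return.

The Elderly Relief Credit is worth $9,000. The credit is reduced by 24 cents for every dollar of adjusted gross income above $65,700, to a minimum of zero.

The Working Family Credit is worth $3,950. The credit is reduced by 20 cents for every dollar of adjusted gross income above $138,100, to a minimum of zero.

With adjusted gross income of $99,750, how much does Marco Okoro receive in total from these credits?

$4,778

Elderly Relief Credit: 24% of the $34,050 excess over $65,700 is $8,172; credit = $9,000 − $8,172 = $828.
Working Family Credit: $99,750 is at or below the $138,100 threshold, so the full $3,950 applies.
Total: $828 + $3,950 = $4,778.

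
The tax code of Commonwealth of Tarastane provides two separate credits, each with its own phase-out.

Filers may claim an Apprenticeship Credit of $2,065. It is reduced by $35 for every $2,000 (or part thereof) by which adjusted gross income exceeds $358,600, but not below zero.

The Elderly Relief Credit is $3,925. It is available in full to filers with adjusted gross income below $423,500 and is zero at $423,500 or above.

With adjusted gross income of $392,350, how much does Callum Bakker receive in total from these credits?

Apprenticeship Credit: income exceeds $358,600 by $33,750, which is 17 full-or-partial $2,000 increments; reduction = 17 × $35 = $595, leaving $1,470.
Elderly Relief Credit: $392,350 is below the $423,500 cutoff, so the full $3,925 applies.
Total: $1,470 + $3,925 = $5,395.

$5,395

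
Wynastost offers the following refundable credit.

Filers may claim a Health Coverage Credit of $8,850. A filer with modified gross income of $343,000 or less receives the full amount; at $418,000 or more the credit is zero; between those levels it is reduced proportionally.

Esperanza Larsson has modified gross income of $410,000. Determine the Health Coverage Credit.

Health Coverage Credit: $410,000 is $67,000 into a $75,000 phase-out range, leaving 8,000/75,000 of the credit: $8,850 × 8,000/75,000 = $944.

$944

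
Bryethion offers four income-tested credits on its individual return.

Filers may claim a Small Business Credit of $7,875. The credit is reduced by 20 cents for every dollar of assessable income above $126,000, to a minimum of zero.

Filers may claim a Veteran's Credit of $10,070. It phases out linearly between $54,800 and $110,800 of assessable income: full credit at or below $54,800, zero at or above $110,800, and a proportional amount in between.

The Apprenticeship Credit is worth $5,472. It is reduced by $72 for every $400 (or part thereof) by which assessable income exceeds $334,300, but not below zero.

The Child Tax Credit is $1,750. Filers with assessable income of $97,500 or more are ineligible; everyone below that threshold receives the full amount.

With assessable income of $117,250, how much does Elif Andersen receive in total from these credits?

$13,347

Small Business Credit: $117,250 is at or below the $126,000 threshold, so the full $7,875 applies.
Veteran's Credit: $117,250 is at or above $110,800, so the credit is $0.
Apprenticeship Credit: $117,250 is at or below the $334,300 threshold, so the full $5,472 applies.
Child Tax Credit: $117,250 meets or exceeds the $97,500 cutoff, so the credit is $0.
Total: $7,875 + $0 + $5,472 + $0 = $13,347.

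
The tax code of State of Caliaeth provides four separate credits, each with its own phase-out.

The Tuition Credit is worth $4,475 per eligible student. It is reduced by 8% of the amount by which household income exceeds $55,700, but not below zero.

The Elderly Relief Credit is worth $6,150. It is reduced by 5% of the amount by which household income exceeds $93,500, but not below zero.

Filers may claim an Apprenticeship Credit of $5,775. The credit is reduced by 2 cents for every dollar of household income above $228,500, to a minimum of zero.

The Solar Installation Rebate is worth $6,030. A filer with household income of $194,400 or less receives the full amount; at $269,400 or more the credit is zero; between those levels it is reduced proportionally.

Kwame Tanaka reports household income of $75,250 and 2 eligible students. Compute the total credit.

$25,341

Tuition Credit: base = 2 × $4,475 = $8,950. 8% of the $19,550 excess over $55,700 is $1,564; credit = $8,950 − $1,564 = $7,386.
Elderly Relief Credit: $75,250 is at or below the $93,500 threshold, so the full $6,150 applies.
Apprenticeship Credit: $75,250 is at or below the $228,500 threshold, so the full $5,775 applies.
Solar Installation Rebate: $75,250 is at or below the $194,400 threshold, so the full $6,030 applies.
Total: $7,386 + $6,150 + $5,775 + $6,030 = $25,341.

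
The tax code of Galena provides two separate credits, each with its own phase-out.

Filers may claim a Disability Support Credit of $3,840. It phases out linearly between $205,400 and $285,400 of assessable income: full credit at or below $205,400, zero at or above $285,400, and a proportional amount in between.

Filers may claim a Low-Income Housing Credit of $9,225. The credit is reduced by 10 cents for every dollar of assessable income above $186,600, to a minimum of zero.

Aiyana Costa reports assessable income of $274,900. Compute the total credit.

Disability Support Credit: $274,900 is $69,500 into a $80,000 phase-out range, leaving 10,500/80,000 of the credit: $3,840 × 10,500/80,000 = $504.
Low-Income Housing Credit: 10% of the $88,300 excess over $186,600 is $8,830; credit = $9,225 − $8,830 = $395.
Total: $504 + $395 = $899.

$899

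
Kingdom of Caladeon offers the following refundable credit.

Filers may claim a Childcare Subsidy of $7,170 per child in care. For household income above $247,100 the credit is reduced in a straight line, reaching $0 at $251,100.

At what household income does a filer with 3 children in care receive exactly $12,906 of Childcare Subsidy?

Full credit = 3 × $7,170 = $21,510.
$12,906 is 12,906/21,510 of the full $21,510, so 8,604/21,510 of the $4,000 range has been used: income = $247,100 + $4,000 × 8,604/21,510 = $248,700.

$248,700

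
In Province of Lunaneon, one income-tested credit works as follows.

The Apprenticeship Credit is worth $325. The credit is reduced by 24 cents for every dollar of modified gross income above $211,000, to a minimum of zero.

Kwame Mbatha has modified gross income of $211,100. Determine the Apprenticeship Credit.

$301

Apprenticeship Credit: 24% of the $100 excess over $211,000 is $24; credit = $325 − $24 = $301.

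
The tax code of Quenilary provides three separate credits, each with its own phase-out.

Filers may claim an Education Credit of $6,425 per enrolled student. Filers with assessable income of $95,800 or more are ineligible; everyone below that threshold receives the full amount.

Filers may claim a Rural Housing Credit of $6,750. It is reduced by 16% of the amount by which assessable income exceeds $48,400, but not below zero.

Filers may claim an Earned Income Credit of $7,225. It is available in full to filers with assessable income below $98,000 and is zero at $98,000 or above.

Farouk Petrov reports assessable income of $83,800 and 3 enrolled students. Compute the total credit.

$27,586

Education Credit: base = 3 × $6,425 = $19,275. $83,800 is below the $95,800 cutoff, so the full $19,275 applies.
Rural Housing Credit: 16% of the $35,400 excess over $48,400 is $5,664; credit = $6,750 − $5,664 = $1,086.
Earned Income Credit: $83,800 is below the $98,000 cutoff, so the full $7,225 applies.
Total: $19,275 + $1,086 + $7,225 = $27,586.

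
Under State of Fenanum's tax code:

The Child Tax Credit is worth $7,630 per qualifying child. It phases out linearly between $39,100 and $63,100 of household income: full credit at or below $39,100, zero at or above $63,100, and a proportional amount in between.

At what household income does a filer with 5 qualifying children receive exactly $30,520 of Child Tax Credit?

Full credit = 5 × $7,630 = $38,150.
$30,520 is 30,520/38,150 of the full $38,150, so 7,630/38,150 of the $24,000 range has been used: income = $39,100 + $24,000 × 7,630/38,150 = $43,900.

$43,900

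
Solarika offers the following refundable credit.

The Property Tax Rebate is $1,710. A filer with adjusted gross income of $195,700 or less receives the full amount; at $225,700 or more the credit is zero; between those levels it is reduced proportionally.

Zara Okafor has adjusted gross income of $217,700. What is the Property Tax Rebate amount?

Property Tax Rebate: $217,700 is $22,000 into a $30,000 phase-out range, leaving 8,000/30,000 of the credit: $1,710 × 8,000/30,000 = $456.

$456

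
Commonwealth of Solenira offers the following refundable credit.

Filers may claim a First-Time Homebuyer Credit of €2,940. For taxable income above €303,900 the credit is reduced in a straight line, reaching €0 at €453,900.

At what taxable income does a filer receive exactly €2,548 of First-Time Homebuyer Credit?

€323,900

€2,548 is 2,548/2,940 of the full €2,940, so 392/2,940 of the €150,000 range has been used: income = €303,900 + €150,000 × 392/2,940 = €323,900.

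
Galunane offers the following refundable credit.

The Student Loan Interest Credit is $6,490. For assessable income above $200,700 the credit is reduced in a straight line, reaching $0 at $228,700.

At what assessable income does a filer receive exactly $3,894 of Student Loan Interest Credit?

$3,894 is 3,894/6,490 of the full $6,490, so 2,596/6,490 of the $28,000 range has been used: income = $200,700 + $28,000 × 2,596/6,490 = $211,900.

$211,900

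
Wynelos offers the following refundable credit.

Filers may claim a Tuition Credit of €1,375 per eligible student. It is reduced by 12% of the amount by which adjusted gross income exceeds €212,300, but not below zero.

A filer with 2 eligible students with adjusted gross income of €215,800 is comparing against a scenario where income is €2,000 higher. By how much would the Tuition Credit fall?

€240

At €215,800 — base = 2 × €1,375 = €2,750. 12% of the €3,500 excess over €212,300 is €420; credit = €2,750 − €420 = €2,330.
At €217,800 — base = 2 × €1,375 = €2,750. 12% of the €5,500 excess over €212,300 is €660; credit = €2,750 − €660 = €2,090.
Lost: €2,330 − €2,090 = €240.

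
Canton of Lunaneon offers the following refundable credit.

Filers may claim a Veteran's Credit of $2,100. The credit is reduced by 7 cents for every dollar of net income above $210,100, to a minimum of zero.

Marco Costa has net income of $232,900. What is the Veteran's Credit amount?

Veteran's Credit: 7% of the $22,800 excess over $210,100 is $1,596; credit = $2,100 − $1,596 = $504.

$504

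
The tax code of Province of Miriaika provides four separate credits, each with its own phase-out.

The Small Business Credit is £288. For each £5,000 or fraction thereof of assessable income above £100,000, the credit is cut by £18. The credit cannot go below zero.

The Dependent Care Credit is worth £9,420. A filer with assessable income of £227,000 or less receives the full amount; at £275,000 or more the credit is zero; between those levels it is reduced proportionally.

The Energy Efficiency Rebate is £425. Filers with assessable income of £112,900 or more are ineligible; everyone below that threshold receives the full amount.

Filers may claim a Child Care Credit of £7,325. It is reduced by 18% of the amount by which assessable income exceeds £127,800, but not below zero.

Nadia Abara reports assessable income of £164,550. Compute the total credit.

Small Business Credit: income exceeds £100,000 by £64,550, which is 13 full-or-partial £5,000 increments; reduction = 13 × £18 = £234, leaving £54.
Dependent Care Credit: £164,550 is at or below the £227,000 threshold, so the full £9,420 applies.
Energy Efficiency Rebate: £164,550 meets or exceeds the £112,900 cutoff, so the credit is £0.
Child Care Credit: 18% of the £36,750 excess over £127,800 is £6,615; credit = £7,325 − £6,615 = £710.
Total: £54 + £9,420 + £0 + £710 = £10,184.

£10,184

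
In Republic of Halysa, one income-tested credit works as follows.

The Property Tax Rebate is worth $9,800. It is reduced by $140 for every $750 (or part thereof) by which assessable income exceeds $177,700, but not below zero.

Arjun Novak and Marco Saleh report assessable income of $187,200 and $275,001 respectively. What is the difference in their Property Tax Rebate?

$7,980

Arjun ($187,200): Property Tax Rebate: income exceeds $177,700 by $9,500, which is 13 full-or-partial $750 increments; reduction = 13 × $140 = $1,820, leaving $7,980.
Marco ($275,001): Property Tax Rebate: income exceeds $177,700 by $97,301 → 130 increments × $140 = $18,200 ≥ base, so the credit is $0.
Difference: |$7,980 − $0| = $7,980.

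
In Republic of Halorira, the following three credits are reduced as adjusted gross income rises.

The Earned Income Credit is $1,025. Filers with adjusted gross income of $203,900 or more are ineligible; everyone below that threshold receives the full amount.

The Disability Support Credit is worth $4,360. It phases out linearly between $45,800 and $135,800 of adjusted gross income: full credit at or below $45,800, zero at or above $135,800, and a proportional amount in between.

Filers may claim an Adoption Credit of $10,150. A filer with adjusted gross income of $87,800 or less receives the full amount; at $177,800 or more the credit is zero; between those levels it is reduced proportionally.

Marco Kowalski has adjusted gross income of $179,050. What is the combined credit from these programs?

Earned Income Credit: $179,050 is below the $203,900 cutoff, so the full $1,025 applies.
Disability Support Credit: $179,050 is at or above $135,800, so the credit is $0.
Adoption Credit: $179,050 is at or above $177,800, so the credit is $0.
Total: $1,025 + $0 + $0 = $1,025.

$1,025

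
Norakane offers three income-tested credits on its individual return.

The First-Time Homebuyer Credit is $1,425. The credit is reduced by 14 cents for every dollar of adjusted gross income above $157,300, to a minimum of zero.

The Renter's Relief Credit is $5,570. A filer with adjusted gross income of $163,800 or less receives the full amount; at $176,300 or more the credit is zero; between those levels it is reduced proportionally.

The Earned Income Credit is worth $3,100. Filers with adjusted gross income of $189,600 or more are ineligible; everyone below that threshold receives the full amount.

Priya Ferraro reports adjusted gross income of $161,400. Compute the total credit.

First-Time Homebuyer Credit: 14% of the $4,100 excess over $157,300 is $574; credit = $1,425 − $574 = $851.
Renter's Relief Credit: $161,400 is at or below the $163,800 threshold, so the full $5,570 applies.
Earned Income Credit: $161,400 is below the $189,600 cutoff, so the full $3,100 applies.
Total: $851 + $5,570 + $3,100 = $9,521.

$9,521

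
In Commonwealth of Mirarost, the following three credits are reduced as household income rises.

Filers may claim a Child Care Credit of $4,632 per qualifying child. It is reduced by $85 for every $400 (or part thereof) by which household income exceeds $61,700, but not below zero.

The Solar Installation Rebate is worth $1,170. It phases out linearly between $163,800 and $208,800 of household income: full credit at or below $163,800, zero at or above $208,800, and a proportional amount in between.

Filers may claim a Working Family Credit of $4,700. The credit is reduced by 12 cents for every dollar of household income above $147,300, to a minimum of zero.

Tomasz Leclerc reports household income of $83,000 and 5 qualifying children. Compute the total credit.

$24,440

Child Care Credit: base = 5 × $4,632 = $23,160. income exceeds $61,700 by $21,300, which is 54 full-or-partial $400 increments; reduction = 54 × $85 = $4,590, leaving $18,570.
Solar Installation Rebate: $83,000 is at or below the $163,800 threshold, so the full $1,170 applies.
Working Family Credit: $83,000 is at or below the $147,300 threshold, so the full $4,700 applies.
Total: $18,570 + $1,170 + $4,700 = $24,440.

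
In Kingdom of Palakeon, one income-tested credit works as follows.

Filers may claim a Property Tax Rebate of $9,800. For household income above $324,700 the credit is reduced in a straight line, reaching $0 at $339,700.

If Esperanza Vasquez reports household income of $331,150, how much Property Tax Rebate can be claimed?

$5,586

Property Tax Rebate: $331,150 is $6,450 into a $15,000 phase-out range, leaving 8,550/15,000 of the credit: $9,800 × 8,550/15,000 = $5,586.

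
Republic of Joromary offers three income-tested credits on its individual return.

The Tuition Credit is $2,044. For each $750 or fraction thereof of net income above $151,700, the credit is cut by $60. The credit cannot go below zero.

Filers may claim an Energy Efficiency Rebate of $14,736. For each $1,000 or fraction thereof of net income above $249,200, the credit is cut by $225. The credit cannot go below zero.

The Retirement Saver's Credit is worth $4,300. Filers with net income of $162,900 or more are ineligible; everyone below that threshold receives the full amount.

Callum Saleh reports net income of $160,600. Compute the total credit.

Tuition Credit: income exceeds $151,700 by $8,900, which is 12 full-or-partial $750 increments; reduction = 12 × $60 = $720, leaving $1,324.
Energy Efficiency Rebate: $160,600 is at or below the $249,200 threshold, so the full $14,736 applies.
Retirement Saver's Credit: $160,600 is below the $162,900 cutoff, so the full $4,300 applies.
Total: $1,324 + $14,736 + $4,300 = $20,360.

$20,360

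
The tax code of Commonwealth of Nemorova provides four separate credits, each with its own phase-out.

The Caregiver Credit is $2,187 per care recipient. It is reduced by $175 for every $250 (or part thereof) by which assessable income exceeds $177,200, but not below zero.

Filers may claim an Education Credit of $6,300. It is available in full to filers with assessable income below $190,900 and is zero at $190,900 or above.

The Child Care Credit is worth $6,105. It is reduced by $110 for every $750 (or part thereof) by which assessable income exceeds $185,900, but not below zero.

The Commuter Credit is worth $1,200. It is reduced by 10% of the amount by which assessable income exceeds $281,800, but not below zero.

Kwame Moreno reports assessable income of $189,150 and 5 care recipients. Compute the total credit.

$15,590

Caregiver Credit: base = 5 × $2,187 = $10,935. income exceeds $177,200 by $11,950, which is 48 full-or-partial $250 increments; reduction = 48 × $175 = $8,400, leaving $2,535.
Education Credit: $189,150 is below the $190,900 cutoff, so the full $6,300 applies.
Child Care Credit: income exceeds $185,900 by $3,250, which is 5 full-or-partial $750 increments; reduction = 5 × $110 = $550, leaving $5,555.
Commuter Credit: $189,150 is at or below the $281,800 threshold, so the full $1,200 applies.
Total: $2,535 + $6,300 + $5,555 + $1,200 = $15,590.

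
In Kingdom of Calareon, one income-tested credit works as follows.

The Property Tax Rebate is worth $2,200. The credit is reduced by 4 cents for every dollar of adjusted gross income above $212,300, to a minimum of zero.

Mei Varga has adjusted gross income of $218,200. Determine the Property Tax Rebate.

$1,964

Property Tax Rebate: 4% of the $5,900 excess over $212,300 is $236; credit = $2,200 − $236 = $1,964.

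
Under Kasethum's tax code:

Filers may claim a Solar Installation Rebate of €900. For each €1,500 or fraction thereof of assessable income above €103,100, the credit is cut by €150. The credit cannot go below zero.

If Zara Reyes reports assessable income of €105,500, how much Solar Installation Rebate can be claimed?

€600

Solar Installation Rebate: income exceeds €103,100 by €2,400, which is 2 full-or-partial €1,500 increments; reduction = 2 × €150 = €300, leaving €600.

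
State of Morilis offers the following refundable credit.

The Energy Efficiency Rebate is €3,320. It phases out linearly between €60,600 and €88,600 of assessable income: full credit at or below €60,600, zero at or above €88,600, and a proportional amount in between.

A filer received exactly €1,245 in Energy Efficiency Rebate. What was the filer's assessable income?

€78,100

€1,245 is 1,245/3,320 of the full €3,320, so 2,075/3,320 of the €28,000 range has been used: income = €60,600 + €28,000 × 2,075/3,320 = €78,100.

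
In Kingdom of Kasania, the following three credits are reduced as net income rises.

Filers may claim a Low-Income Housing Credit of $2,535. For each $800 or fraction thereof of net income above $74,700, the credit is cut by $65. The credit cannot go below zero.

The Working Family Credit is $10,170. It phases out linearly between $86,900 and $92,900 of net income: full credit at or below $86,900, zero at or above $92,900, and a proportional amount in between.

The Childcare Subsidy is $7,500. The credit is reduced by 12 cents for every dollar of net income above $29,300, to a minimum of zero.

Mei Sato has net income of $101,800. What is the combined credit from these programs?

Low-Income Housing Credit: income exceeds $74,700 by $27,100, which is 34 full-or-partial $800 increments; reduction = 34 × $65 = $2,210, leaving $325.
Working Family Credit: $101,800 is at or above $92,900, so the credit is $0.
Childcare Subsidy: 12% of the $72,500 excess over $29,300 is $8,700 ≥ base, so the credit is $0.
Total: $325 + $0 + $0 = $325.

$325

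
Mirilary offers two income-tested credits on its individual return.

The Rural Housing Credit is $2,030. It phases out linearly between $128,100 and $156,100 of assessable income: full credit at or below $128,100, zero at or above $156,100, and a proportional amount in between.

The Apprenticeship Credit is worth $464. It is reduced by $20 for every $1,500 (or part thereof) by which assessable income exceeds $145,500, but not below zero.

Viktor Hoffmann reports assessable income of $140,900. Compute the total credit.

$1,566

Rural Housing Credit: $140,900 is $12,800 into a $28,000 phase-out range, leaving 15,200/28,000 of the credit: $2,030 × 15,200/28,000 = $1,102.
Apprenticeship Credit: $140,900 is at or below the $145,500 threshold, so the full $464 applies.
Total: $1,102 + $464 = $1,566.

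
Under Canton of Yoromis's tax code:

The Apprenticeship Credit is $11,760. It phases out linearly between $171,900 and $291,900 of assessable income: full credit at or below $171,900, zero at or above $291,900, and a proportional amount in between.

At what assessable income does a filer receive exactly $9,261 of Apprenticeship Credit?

$197,400

$9,261 is 9,261/11,760 of the full $11,760, so 2,499/11,760 of the $120,000 range has been used: income = $171,900 + $120,000 × 2,499/11,760 = $197,400.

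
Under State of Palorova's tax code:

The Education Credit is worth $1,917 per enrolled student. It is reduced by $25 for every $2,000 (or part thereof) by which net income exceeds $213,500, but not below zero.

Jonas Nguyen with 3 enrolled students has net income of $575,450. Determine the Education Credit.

$1,226

Education Credit: base = 3 × $1,917 = $5,751. income exceeds $213,500 by $361,950, which is 181 full-or-partial $2,000 increments; reduction = 181 × $25 = $4,525, leaving $1,226.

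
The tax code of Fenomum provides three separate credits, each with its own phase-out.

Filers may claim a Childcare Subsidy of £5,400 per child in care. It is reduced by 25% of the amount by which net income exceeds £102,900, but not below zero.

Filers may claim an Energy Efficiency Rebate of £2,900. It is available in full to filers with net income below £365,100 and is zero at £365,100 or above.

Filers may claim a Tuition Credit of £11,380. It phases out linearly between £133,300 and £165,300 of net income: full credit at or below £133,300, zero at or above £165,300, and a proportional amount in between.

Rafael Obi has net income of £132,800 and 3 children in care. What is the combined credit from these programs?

Childcare Subsidy: base = 3 × £5,400 = £16,200. 25% of the £29,900 excess over £102,900 is £7,475; credit = £16,200 − £7,475 = £8,725.
Energy Efficiency Rebate: £132,800 is below the £365,100 cutoff, so the full £2,900 applies.
Tuition Credit: £132,800 is at or below the £133,300 threshold, so the full £11,380 applies.
Total: £8,725 + £2,900 + £11,380 = £23,005.

£23,005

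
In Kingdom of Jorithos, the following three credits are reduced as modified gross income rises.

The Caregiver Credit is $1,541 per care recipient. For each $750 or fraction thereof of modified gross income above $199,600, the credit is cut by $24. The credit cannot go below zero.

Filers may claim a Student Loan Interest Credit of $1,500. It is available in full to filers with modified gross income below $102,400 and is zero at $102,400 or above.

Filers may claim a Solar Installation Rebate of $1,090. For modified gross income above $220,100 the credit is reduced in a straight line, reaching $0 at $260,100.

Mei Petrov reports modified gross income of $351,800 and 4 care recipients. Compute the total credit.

Caregiver Credit: base = 4 × $1,541 = $6,164. income exceeds $199,600 by $152,200, which is 203 full-or-partial $750 increments; reduction = 203 × $24 = $4,872, leaving $1,292.
Student Loan Interest Credit: $351,800 meets or exceeds the $102,400 cutoff, so the credit is $0.
Solar Installation Rebate: $351,800 is at or above $260,100, so the credit is $0.
Total: $1,292 + $0 + $0 = $1,292.

$1,292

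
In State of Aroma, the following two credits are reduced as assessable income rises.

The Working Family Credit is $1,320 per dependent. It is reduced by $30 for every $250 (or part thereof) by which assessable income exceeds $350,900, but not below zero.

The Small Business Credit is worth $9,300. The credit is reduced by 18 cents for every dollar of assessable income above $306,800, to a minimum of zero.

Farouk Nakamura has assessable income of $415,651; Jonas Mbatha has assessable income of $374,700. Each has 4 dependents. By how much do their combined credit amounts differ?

Farouk ($415,651): Working Family Credit: base = 4 × $1,320 = $5,280. income exceeds $350,900 by $64,751 → 260 increments × $30 = $7,800 ≥ base, so the credit is $0. Small Business Credit: 18% of the $108,851 excess over $306,800 is $19,593.18 ≥ base, so the credit is $0. total $0 + $0 = $0
Jonas ($374,700): Working Family Credit: base = 4 × $1,320 = $5,280. income exceeds $350,900 by $23,800, which is 96 full-or-partial $250 increments; reduction = 96 × $30 = $2,880, leaving $2,400. Small Business Credit: 18% of the $67,900 excess over $306,800 is $12,222 ≥ base, so the credit is $0. total $2,400 + $0 = $2,400
Difference: |$0 − $2,400| = $2,400.

$2,400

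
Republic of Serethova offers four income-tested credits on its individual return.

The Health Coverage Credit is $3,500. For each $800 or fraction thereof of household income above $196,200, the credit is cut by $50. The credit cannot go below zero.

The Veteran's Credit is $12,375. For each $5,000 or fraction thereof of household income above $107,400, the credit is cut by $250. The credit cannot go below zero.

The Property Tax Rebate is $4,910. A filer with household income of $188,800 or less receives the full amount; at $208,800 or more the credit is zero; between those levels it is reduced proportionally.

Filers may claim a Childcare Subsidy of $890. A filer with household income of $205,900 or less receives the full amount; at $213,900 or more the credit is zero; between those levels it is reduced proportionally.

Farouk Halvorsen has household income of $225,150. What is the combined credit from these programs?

Health Coverage Credit: income exceeds $196,200 by $28,950, which is 37 full-or-partial $800 increments; reduction = 37 × $50 = $1,850, leaving $1,650.
Veteran's Credit: income exceeds $107,400 by $117,750, which is 24 full-or-partial $5,000 increments; reduction = 24 × $250 = $6,000, leaving $6,375.
Property Tax Rebate: $225,150 is at or above $208,800, so the credit is $0.
Childcare Subsidy: $225,150 is at or above $213,900, so the credit is $0.
Total: $1,650 + $6,375 + $0 + $0 = $8,025.

$8,025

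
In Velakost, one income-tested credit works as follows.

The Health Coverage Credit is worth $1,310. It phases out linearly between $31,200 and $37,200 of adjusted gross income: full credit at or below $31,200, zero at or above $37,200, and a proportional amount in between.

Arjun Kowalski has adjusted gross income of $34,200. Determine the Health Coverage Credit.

$655

Health Coverage Credit: $34,200 is $3,000 into a $6,000 phase-out range, leaving 3,000/6,000 of the credit: $1,310 × 3,000/6,000 = $655.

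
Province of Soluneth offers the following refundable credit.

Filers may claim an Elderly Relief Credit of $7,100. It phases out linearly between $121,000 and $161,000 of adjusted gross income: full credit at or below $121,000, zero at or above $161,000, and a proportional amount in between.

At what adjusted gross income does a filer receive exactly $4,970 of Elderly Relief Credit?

$133,000

$4,970 is 4,970/7,100 of the full $7,100, so 2,130/7,100 of the $40,000 range has been used: income = $121,000 + $40,000 × 2,130/7,100 = $133,000.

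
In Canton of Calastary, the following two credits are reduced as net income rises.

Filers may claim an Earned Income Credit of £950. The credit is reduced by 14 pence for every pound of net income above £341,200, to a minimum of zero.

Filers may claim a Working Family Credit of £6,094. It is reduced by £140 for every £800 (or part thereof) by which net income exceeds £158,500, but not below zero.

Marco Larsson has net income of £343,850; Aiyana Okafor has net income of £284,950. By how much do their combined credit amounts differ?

Marco (£343,850): Earned Income Credit: 14% of the £2,650 excess over £341,200 is £371; credit = £950 − £371 = £579. Working Family Credit: income exceeds £158,500 by £185,350 → 232 increments × £140 = £32,480 ≥ base, so the credit is £0. total £579 + £0 = £579
Aiyana (£284,950): Earned Income Credit: £284,950 is at or below the £341,200 threshold, so the full £950 applies. Working Family Credit: income exceeds £158,500 by £126,450 → 159 increments × £140 = £22,260 ≥ base, so the credit is £0. total £950 + £0 = £950
Difference: |£579 − £950| = £371.

£371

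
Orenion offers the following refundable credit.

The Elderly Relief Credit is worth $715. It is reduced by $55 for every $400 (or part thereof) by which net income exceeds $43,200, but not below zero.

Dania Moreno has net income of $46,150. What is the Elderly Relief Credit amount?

$275

Elderly Relief Credit: income exceeds $43,200 by $2,950, which is 8 full-or-partial $400 increments; reduction = 8 × $55 = $440, leaving $275.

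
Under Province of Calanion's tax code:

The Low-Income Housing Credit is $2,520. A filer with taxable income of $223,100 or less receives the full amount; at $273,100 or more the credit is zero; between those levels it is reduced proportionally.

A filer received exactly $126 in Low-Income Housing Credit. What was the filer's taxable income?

$126 is 126/2,520 of the full $2,520, so 2,394/2,520 of the $50,000 range has been used: income = $223,100 + $50,000 × 2,394/2,520 = $270,600.

$270,600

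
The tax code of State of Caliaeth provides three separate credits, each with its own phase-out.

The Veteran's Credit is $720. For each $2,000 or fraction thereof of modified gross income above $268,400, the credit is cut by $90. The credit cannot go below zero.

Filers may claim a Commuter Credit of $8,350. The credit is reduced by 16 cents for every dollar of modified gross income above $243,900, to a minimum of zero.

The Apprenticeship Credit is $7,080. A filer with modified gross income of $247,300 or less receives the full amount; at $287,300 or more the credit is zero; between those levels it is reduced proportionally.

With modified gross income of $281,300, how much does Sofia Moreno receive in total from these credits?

Veteran's Credit: income exceeds $268,400 by $12,900, which is 7 full-or-partial $2,000 increments; reduction = 7 × $90 = $630, leaving $90.
Commuter Credit: 16% of the $37,400 excess over $243,900 is $5,984; credit = $8,350 − $5,984 = $2,366.
Apprenticeship Credit: $281,300 is $34,000 into a $40,000 phase-out range, leaving 6,000/40,000 of the credit: $7,080 × 6,000/40,000 = $1,062.
Total: $90 + $2,366 + $1,062 = $3,518.

$3,518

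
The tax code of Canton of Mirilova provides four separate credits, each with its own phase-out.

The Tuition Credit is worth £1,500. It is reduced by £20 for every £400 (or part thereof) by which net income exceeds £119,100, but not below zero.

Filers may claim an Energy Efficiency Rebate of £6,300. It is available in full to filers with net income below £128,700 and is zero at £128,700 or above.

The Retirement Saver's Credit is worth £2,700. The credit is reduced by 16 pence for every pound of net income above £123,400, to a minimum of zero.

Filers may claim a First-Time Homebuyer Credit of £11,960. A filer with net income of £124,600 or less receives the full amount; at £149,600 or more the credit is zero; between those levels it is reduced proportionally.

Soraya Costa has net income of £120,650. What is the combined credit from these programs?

£22,380

Tuition Credit: income exceeds £119,100 by £1,550, which is 4 full-or-partial £400 increments; reduction = 4 × £20 = £80, leaving £1,420.
Energy Efficiency Rebate: £120,650 is below the £128,700 cutoff, so the full £6,300 applies.
Retirement Saver's Credit: £120,650 is at or below the £123,400 threshold, so the full £2,700 applies.
First-Time Homebuyer Credit: £120,650 is at or below the £124,600 threshold, so the full £11,960 applies.
Total: £1,420 + £6,300 + £2,700 + £11,960 = £22,380.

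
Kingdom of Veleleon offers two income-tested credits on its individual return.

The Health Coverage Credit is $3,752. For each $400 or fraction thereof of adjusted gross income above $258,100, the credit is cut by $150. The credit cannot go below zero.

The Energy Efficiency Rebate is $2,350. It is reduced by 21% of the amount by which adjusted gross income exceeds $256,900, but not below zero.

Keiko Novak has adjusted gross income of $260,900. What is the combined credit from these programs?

$4,212

Health Coverage Credit: income exceeds $258,100 by $2,800, which is 7 full-or-partial $400 increments; reduction = 7 × $150 = $1,050, leaving $2,702.
Energy Efficiency Rebate: 21% of the $4,000 excess over $256,900 is $840; credit = $2,350 − $840 = $1,510.
Total: $2,702 + $1,510 = $4,212.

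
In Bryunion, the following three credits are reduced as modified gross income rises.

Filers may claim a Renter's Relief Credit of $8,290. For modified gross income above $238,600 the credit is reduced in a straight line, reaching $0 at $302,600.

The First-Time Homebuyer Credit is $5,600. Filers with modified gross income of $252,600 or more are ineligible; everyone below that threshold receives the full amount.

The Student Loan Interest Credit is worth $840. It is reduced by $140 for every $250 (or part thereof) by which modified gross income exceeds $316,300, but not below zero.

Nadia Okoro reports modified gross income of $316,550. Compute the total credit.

$700

Renter's Relief Credit: $316,550 is at or above $302,600, so the credit is $0.
First-Time Homebuyer Credit: $316,550 meets or exceeds the $252,600 cutoff, so the credit is $0.
Student Loan Interest Credit: income exceeds $316,300 by $250, which is 1 full-or-partial $250 increment; reduction = 1 × $140 = $140, leaving $700.
Total: $0 + $0 + $700 = $700.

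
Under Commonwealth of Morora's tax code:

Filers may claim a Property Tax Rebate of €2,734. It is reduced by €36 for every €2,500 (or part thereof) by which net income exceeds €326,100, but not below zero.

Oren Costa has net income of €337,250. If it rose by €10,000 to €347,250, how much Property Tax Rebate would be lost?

At €337,250 — income exceeds €326,100 by €11,150, which is 5 full-or-partial €2,500 increments; reduction = 5 × €36 = €180, leaving €2,554.
At €347,250 — income exceeds €326,100 by €21,150, which is 9 full-or-partial €2,500 increments; reduction = 9 × €36 = €324, leaving €2,410.
Lost: €2,554 − €2,410 = €144.

€144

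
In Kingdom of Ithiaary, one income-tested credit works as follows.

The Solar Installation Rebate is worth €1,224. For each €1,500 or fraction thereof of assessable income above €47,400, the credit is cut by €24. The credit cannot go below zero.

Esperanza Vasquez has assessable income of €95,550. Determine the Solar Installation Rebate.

Solar Installation Rebate: income exceeds €47,400 by €48,150, which is 33 full-or-partial €1,500 increments; reduction = 33 × €24 = €792, leaving €432.

€432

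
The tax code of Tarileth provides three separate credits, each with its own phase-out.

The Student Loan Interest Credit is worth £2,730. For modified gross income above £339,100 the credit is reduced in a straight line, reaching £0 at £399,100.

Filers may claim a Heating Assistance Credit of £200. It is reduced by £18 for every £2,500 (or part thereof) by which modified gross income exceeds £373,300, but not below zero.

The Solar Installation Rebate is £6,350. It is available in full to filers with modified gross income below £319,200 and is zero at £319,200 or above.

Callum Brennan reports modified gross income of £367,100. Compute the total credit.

Student Loan Interest Credit: £367,100 is £28,000 into a £60,000 phase-out range, leaving 32,000/60,000 of the credit: £2,730 × 32,000/60,000 = £1,456.
Heating Assistance Credit: £367,100 is at or below the £373,300 threshold, so the full £200 applies.
Solar Installation Rebate: £367,100 meets or exceeds the £319,200 cutoff, so the credit is £0.
Total: £1,456 + £200 + £0 = £1,656.

£1,656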